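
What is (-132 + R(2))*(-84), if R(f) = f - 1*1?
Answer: 11004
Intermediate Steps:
R(f) = -1 + f (R(f) = f - 1 = -1 + f)
(-132 + R(2))*(-84) = (-132 + (-1 + 2))*(-84) = (-132 + 1)*(-84) = -131*(-84) = 11004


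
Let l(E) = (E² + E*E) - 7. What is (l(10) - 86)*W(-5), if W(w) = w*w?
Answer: 2675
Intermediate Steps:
l(E) = -7 + 2*E² (l(E) = (E² + E²) - 7 = 2*E² - 7 = -7 + 2*E²)
W(w) = w²
(l(10) - 86)*W(-5) = ((-7 + 2*10²) - 86)*(-5)² = ((-7 + 2*100) - 86)*25 = ((-7 + 200) - 86)*25 = (193 - 86)*25 = 107*25 = 2675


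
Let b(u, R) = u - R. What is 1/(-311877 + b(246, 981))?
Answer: -1/312612 ≈ -3.1989e-6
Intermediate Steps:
1/(-311877 + b(246, 981)) = 1/(-311877 + (246 - 1*981)) = 1/(-311877 + (246 - 981)) = 1/(-311877 - 735) = 1/(-312612) = -1/312612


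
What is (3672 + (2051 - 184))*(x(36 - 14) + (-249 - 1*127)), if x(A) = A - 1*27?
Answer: -2110359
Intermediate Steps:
x(A) = -27 + A (x(A) = A - 27 = -27 + A)
(3672 + (2051 - 184))*(x(36 - 14) + (-249 - 1*127)) = (3672 + (2051 - 184))*((-27 + (36 - 14)) + (-249 - 1*127)) = (3672 + 1867)*((-27 + 22) + (-249 - 127)) = 5539*(-5 - 376) = 5539*(-381) = -2110359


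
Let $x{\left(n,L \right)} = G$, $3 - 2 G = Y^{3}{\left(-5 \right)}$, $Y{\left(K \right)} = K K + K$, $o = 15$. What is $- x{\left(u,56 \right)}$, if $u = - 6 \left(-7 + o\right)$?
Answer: $\frac{7997}{2} \approx 3998.5$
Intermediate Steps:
$Y{\left(K \right)} = K + K^{2}$ ($Y{\left(K \right)} = K^{2} + K = K + K^{2}$)
$u = -48$ ($u = - 6 \left(-7 + 15\right) = \left(-6\right) 8 = -48$)
$G = - \frac{7997}{2}$ ($G = \frac{3}{2} - \frac{\left(- 5 \left(1 - 5\right)\right)^{3}}{2} = \frac{3}{2} - \frac{\left(\left(-5\right) \left(-4\right)\right)^{3}}{2} = \frac{3}{2} - \frac{20^{3}}{2} = \frac{3}{2} - 4000 = - \frac{7997}{2} \approx -3998.5$)
$x{\left(n,L \right)} = - \frac{7997}{2}$
$- x{\left(u,56 \right)} = \left(-1\right) \left(- \frac{7997}{2}\right) = \frac{7997}{2}$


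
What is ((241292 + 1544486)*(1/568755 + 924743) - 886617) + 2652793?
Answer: 939234881201204428/568755 ≈ 1.6514e+12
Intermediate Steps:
((241292 + 1544486)*(1/568755 + 924743) - 886617) + 2652793 = (1785778*(1/568755 + 924743) - 886617) + 2652793 = (1785778*(525952204966/568755) - 886617) + 2652793 = (939233876679773548/568755 - 886617) + 2652793 = 939233372411921713/568755 + 2652793 = 939234881201204428/568755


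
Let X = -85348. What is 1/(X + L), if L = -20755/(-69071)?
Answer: -69071/5895050953 ≈ -1.1717e-5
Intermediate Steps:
L = 20755/69071 (L = -20755*(-1/69071) = 20755/69071 ≈ 0.30049)
1/(X + L) = 1/(-85348 + 20755/69071) = 1/(-5895050953/69071) = -69071/5895050953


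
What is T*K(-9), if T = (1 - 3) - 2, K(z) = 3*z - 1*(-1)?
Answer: 104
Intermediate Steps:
K(z) = 1 + 3*z (K(z) = 3*z + 1 = 1 + 3*z)
T = -4 (T = -2 - 2 = -4)
T*K(-9) = -4*(1 + 3*(-9)) = -4*(1 - 27) = -4*(-26) = 104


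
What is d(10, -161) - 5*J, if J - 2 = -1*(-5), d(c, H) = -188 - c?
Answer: -233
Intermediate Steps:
J = 7 (J = 2 - 1*(-5) = 2 + 5 = 7)
d(10, -161) - 5*J = (-188 - 1*10) - 5*7 = (-188 - 10) - 35 = -198 - 35 = -233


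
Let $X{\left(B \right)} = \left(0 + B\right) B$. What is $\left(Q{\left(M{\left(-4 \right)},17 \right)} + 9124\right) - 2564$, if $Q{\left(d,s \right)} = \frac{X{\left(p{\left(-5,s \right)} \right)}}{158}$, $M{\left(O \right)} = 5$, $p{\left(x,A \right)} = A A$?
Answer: $\frac{1120001}{158} \approx 7088.6$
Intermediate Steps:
$p{\left(x,A \right)} = A^{2}$
$X{\left(B \right)} = B^{2}$ ($X{\left(B \right)} = B B = B^{2}$)
$Q{\left(d,s \right)} = \frac{s^{4}}{158}$ ($Q{\left(d,s \right)} = \frac{\left(s^{2}\right)^{2}}{158} = s^{4} \cdot \frac{1}{158} = \frac{s^{4}}{158}$)
$\left(Q{\left(M{\left(-4 \right)},17 \right)} + 9124\right) - 2564 = \left(\frac{17^{4}}{158} + 9124\right) - 2564 = \left(\frac{1}{158} \cdot 83521 + 9124\right) - 2564 = \left(\frac{83521}{158} + 9124\right) - 2564 = \frac{1525113}{158} - 2564 = \frac{1120001}{158}$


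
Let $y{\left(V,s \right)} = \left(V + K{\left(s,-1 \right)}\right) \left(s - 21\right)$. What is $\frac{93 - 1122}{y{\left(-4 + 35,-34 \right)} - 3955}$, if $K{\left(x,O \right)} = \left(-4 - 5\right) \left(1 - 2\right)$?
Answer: $\frac{1029}{6155} \approx 0.16718$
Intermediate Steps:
$K{\left(x,O \right)} = 9$ ($K{\left(x,O \right)} = \left(-9\right) \left(-1\right) = 9$)
$y{\left(V,s \right)} = \left(-21 + s\right) \left(9 + V\right)$ ($y{\left(V,s \right)} = \left(V + 9\right) \left(s - 21\right) = \left(9 + V\right) \left(-21 + s\right) = \left(-21 + s\right) \left(9 + V\right)$)
$\frac{93 - 1122}{y{\left(-4 + 35,-34 \right)} - 3955} = \frac{93 - 1122}{\left(-189 - 21 \left(-4 + 35\right) + 9 \left(-34\right) + \left(-4 + 35\right) \left(-34\right)\right) - 3955} = - \frac{1029}{\left(-189 - 651 - 306 + 31 \left(-34\right)\right) - 3955} = - \frac{1029}{\left(-189 - 651 - 306 - 1054\right) - 3955} = - \frac{1029}{-2200 - 3955} = - \frac{1029}{-6155} = \left(-1029\right) \left(- \frac{1}{6155}\right) = \frac{1029}{6155}$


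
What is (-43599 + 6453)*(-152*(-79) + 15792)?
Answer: -1032658800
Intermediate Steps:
(-43599 + 6453)*(-152*(-79) + 15792) = -37146*(12008 + 15792) = -37146*27800 = -1032658800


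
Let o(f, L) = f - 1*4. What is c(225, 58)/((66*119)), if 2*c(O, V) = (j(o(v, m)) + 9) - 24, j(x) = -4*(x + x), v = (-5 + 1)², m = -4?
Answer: -37/5236 ≈ -0.0070665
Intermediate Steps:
v = 16 (v = (-4)² = 16)
o(f, L) = -4 + f (o(f, L) = f - 4 = -4 + f)
j(x) = -8*x
c(O, V) = -111/2 (c(O, V) = ((-8*(-4 + 16) + 9) - 24)/2 = ((-8*12 + 9) - 24)/2 = ((-96 + 9) - 24)/2 = (-87 - 24)/2 = (½)*(-111) = -111/2)
c(225, 58)/((66*119)) = -111/(2*(66*119)) = -111/2/7854 = -111/2*1/7854 = -37/5236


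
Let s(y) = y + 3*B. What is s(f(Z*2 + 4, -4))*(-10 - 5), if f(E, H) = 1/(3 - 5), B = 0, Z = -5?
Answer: 15/2 ≈ 7.5000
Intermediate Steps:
f(E, H) = -½ (f(E, H) = 1/(-2) = -½)
s(y) = y (s(y) = y + 3*0 = y + 0 = y)
s(f(Z*2 + 4, -4))*(-10 - 5) = -(-10 - 5)/2 = -½*(-15) = 15/2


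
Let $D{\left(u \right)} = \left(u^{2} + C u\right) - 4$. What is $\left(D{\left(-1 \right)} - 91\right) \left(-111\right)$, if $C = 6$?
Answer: $11100$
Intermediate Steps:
$D{\left(u \right)} = -4 + u^{2} + 6 u$ ($D{\left(u \right)} = \left(u^{2} + 6 u\right) - 4 = -4 + u^{2} + 6 u$)
$\left(D{\left(-1 \right)} - 91\right) \left(-111\right) = \left(\left(-4 + \left(-1\right)^{2} + 6 \left(-1\right)\right) - 91\right) \left(-111\right) = \left(\left(-4 + 1 - 6\right) - 91\right) \left(-111\right) = \left(-9 - 91\right) \left(-111\right) = \left(-100\right) \left(-111\right) = 11100$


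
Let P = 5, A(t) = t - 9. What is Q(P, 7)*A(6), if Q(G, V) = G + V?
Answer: -36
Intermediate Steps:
A(t) = -9 + t
Q(P, 7)*A(6) = (5 + 7)*(-9 + 6) = 12*(-3) = -36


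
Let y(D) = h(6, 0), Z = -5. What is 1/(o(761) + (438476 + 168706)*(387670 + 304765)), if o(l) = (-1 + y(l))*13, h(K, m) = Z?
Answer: 1/420434068092 ≈ 2.3785e-12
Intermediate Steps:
h(K, m) = -5
y(D) = -5
o(l) = -78 (o(l) = (-1 - 5)*13 = -6*13 = -78)
1/(o(761) + (438476 + 168706)*(387670 + 304765)) = 1/(-78 + (438476 + 168706)*(387670 + 304765)) = 1/(-78 + 607182*692435) = 1/(-78 + 420434068170) = 1/420434068092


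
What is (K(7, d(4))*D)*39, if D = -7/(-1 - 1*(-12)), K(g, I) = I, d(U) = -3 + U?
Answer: -273/11 ≈ -24.818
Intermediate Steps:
D = -7/11 (D = -7/(-1 + 12) = -7/11 ≈ -0.63636)
(K(7, d(4))*D)*39 = ((-3 + 4)*(-7/11))*39 = (1*(-7/11))*39 = -7/11*39 = -273/11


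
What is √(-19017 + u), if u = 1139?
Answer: I*√17878 ≈ 133.71*I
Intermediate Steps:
√(-19017 + u) = √(-19017 + 1139) = √(-17878) = I*√17878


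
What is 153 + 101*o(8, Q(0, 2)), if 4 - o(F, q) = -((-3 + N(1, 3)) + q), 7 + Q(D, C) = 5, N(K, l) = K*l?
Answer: 355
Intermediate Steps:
Q(D, C) = -2 (Q(D, C) = -7 + 5 = -2)
o(F, q) = 4 + q (o(F, q) = 4 - (-1)*((-3 + 1*3) + q) = 4 - (-1)*((-3 + 3) + q) = 4 - (-1)*(0 + q) = 4 - (-1)*q = 4 + q)
153 + 101*o(8, Q(0, 2)) = 153 + 101*(4 - 2) = 153 + 101*2 = 153 + 202 = 355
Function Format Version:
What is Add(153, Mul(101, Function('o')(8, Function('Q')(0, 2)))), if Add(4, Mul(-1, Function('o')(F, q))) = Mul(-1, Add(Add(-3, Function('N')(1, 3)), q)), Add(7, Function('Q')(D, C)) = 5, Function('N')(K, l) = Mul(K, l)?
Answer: 355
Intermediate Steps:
Function('Q')(D, C) = -2 (Function('Q')(D, C) = Add(-7, 5) = -2)
Function('o')(F, q) = Add(4, q) (Function('o')(F, q) = Add(4, Mul(-1, Mul(-1, Add(Add(-3, Mul(1, 3)), q)))) = Add(4, Mul(-1, Mul(-1, Add(Add(-3, 3), q)))) = Add(4, Mul(-1, Mul(-1, Add(0, q)))) = Add(4, Mul(-1, Mul(-1, q))) = Add(4, q))
Add(153, Mul(101, Function('o')(8, Function('Q')(0, 2)))) = Add(153, Mul(101, Add(4, -2))) = Add(153, Mul(101, 2)) = Add(153, 202) = 355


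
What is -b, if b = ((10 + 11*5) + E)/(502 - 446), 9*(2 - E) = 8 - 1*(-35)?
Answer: -10/9 ≈ -1.1111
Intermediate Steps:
E = -25/9 (E = 2 - (8 - 1*(-35))/9 = 2 - (8 + 35)/9 = 2 - ⅑*43 = 2 - 43/9 = -25/9 ≈ -2.7778)
b = 10/9 (b = ((10 + 11*5) - 25/9)/(502 - 446) = ((10 + 55) - 25/9)/56 = (65 - 25/9)*(1/56) = (560/9)*(1/56) = 10/9 ≈ 1.1111)
-b = -1*10/9 = -10/9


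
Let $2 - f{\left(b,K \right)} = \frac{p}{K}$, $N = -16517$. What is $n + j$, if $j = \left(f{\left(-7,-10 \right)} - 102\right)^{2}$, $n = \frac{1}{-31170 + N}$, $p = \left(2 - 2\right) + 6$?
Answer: $\frac{11779118158}{1192175} \approx 9880.4$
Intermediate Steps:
$p = 6$ ($p = 0 + 6 = 6$)
$f{\left(b,K \right)} = 2 - \frac{6}{K}$
$n = - \frac{1}{47687}$ ($n = \frac{1}{-31170 - 16517} = \frac{1}{-47687} = - \frac{1}{47687} \approx -2.097 \cdot 10^{-5}$)
$j = \frac{247009}{25}$ ($j = \left(\left(2 - \frac{6}{-10}\right) - 102\right)^{2} = \left(\left(2 - - \frac{3}{5}\right) - 102\right)^{2} = \left(\left(2 + \frac{3}{5}\right) - 102\right)^{2} = \left(\frac{13}{5} - 102\right)^{2} = \left(- \frac{497}{5}\right)^{2} = \frac{247009}{25} \approx 9880.4$)
$n + j = - \frac{1}{47687} + \frac{247009}{25} = \frac{11779118158}{1192175}$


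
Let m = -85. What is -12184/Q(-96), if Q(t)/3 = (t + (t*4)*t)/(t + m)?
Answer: 275663/13788 ≈ 19.993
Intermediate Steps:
Q(t) = 3*(t + 4*t²)/(-85 + t) (Q(t) = 3*((t + (t*4)*t)/(t - 85)) = 3*((t + (4*t)*t)/(-85 + t)) = 3*((t + 4*t²)/(-85 + t)) = 3*(t + 4*t²)/(-85 + t))
-12184/Q(-96) = -12184*(-(-85 - 96)/(288*(1 + 4*(-96)))) = -12184*181/(288*(1 - 384)) = -12184/(3*(-96)*(-1/181)*(-383)) = -12184/(-110304/181) = -12184*(-181/110304) = 275663/13788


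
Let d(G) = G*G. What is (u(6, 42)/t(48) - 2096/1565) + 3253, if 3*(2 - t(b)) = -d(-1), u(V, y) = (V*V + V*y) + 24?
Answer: 37086783/10955 ≈ 3385.4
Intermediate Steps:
d(G) = G²
u(V, y) = 24 + V² + V*y (u(V, y) = (V² + V*y) + 24 = 24 + V² + V*y)
t(b) = 7/3 (t(b) = 2 - (-1)*(-1)²/3 = 2 - (-1)/3 = 2 - ⅓*(-1) = 2 + ⅓ = 7/3)
(u(6, 42)/t(48) - 2096/1565) + 3253 = ((24 + 6² + 6*42)/(7/3) - 2096/1565) + 3253 = ((24 + 36 + 252)*(3/7) - 2096*1/1565) + 3253 = (312*(3/7) - 2096/1565) + 3253 = (936/7 - 2096/1565) + 3253 = 1450168/10955 + 3253 = 37086783/10955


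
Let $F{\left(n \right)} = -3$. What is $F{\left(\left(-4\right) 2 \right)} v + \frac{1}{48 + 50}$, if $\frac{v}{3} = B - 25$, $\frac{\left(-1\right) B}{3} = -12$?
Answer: $- \frac{9701}{98} \approx -98.99$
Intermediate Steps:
$B = 36$ ($B = \left(-3\right) \left(-12\right) = 36$)
$v = 33$ ($v = 3 \left(36 - 25\right) = 3 \cdot 11 = 33$)
$F{\left(\left(-4\right) 2 \right)} v + \frac{1}{48 + 50} = \left(-3\right) 33 + \frac{1}{48 + 50} = -99 + \frac{1}{98} = - \frac{9701}{98}$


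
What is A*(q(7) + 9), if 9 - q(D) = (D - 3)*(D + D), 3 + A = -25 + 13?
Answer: 570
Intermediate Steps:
A = -15 (A = -3 + (-25 + 13) = -3 - 12 = -15)
q(D) = 9 - 2*D*(-3 + D) (q(D) = 9 - (D - 3)*(D + D) = 9 - (-3 + D)*2*D = 9 - 2*D*(-3 + D))
A*(q(7) + 9) = -15*((9 - 2*7² + 6*7) + 9) = -15*((9 - 2*49 + 42) + 9) = -15*((9 - 98 + 42) + 9) = -15*(-47 + 9) = -15*(-38) = 570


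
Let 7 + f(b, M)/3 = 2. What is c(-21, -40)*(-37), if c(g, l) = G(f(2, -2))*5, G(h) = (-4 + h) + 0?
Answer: 3515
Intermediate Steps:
f(b, M) = -15 (f(b, M) = -21 + 3*2 = -21 + 6 = -15)
G(h) = -4 + h
c(g, l) = -95 (c(g, l) = (-4 - 15)*5 = -19*5 = -95)
c(-21, -40)*(-37) = -95*(-37) = 3515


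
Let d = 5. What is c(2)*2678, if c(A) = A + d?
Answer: 18746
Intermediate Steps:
c(A) = 5 + A (c(A) = A + 5 = 5 + A)
c(2)*2678 = (5 + 2)*2678 = 7*2678 = 18746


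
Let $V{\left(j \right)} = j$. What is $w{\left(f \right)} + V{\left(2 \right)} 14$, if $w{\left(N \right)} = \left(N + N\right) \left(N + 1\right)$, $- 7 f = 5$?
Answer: $\frac{1352}{49} \approx 27.592$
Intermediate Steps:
$f = - \frac{5}{7}$ ($f = \left(- \frac{1}{7}\right) 5 = - \frac{5}{7} \approx -0.71429$)
$w{\left(N \right)} = 2 N \left(1 + N\right)$
$w{\left(f \right)} + V{\left(2 \right)} 14 = 2 \left(- \frac{5}{7}\right) \left(1 - \frac{5}{7}\right) + 2 \cdot 14 = 2 \left(- \frac{5}{7}\right) \frac{2}{7} + 28 = - \frac{20}{49} + 28 = \frac{1352}{49}$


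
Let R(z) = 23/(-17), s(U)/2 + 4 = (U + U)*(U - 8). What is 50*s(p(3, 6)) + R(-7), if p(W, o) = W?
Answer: -57823/17 ≈ -3401.4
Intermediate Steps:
s(U) = -8 + 4*U*(-8 + U) (s(U) = -8 + 2*((U + U)*(U - 8)) = -8 + 2*((2*U)*(-8 + U)) = -8 + 2*(2*U*(-8 + U)) = -8 + 4*U*(-8 + U))
R(z) = -23/17 (R(z) = 23*(-1/17) = -23/17)
50*s(p(3, 6)) + R(-7) = 50*(-8 - 32*3 + 4*3**2) - 23/17 = 50*(-8 - 96 + 4*9) - 23/17 = 50*(-8 - 96 + 36) - 23/17 = 50*(-68) - 23/17 = -3400 - 23/17 = -57823/17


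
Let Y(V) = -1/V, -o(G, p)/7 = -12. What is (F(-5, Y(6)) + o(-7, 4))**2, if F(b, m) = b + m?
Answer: 223729/36 ≈ 6214.7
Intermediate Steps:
o(G, p) = 84 (o(G, p) = -7*(-12) = 84)
(F(-5, Y(6)) + o(-7, 4))**2 = ((-5 - 1/6) + 84)**2 = (-31/6 + 84)**2 = (473/6)**2 = 223729/36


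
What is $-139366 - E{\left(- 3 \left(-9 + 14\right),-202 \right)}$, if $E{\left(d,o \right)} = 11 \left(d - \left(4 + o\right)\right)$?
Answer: $-141379$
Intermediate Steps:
$E{\left(d,o \right)} = -44 - 11 o + 11 d$ ($E{\left(d,o \right)} = 11 \left(-4 + d - o\right) = -44 - 11 o + 11 d$)
$-139366 - E{\left(- 3 \left(-9 + 14\right),-202 \right)} = -139366 - \left(-44 - -2222 + 11 \left(- 3 \left(-9 + 14\right)\right)\right) = -139366 - \left(-44 + 2222 + 11 \left(\left(-3\right) 5\right)\right) = -139366 - \left(-44 + 2222 + 11 \left(-15\right)\right) = -139366 - \left(-44 + 2222 - 165\right) = -139366 - 2013 = -141379$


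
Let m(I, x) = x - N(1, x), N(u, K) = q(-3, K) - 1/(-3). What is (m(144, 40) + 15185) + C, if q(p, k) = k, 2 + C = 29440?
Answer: 133868/3 ≈ 44623.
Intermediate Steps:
C = 29438 (C = -2 + 29440 = 29438)
N(u, K) = ⅓ + K (N(u, K) = K - 1/(-3) = K - 1*(-⅓) = K + ⅓ = ⅓ + K)
m(I, x) = -⅓ (m(I, x) = x - (⅓ + x) = x + (-⅓ - x) = -⅓)
(m(144, 40) + 15185) + C = (-⅓ + 15185) + 29438 = 45554/3 + 29438 = 133868/3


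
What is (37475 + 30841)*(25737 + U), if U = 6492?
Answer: 2201756364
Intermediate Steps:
(37475 + 30841)*(25737 + U) = (37475 + 30841)*(25737 + 6492) = 68316*32229 = 2201756364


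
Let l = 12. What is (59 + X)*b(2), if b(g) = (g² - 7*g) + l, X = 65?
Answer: 248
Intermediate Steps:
b(g) = 12 + g² - 7*g (b(g) = (g² - 7*g) + 12 = 12 + g² - 7*g)
(59 + X)*b(2) = (59 + 65)*(12 + 2² - 7*2) = 124*(12 + 4 - 14) = 124*2 = 248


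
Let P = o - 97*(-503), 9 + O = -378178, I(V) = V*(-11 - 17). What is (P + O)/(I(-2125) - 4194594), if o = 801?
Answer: 328595/4135094 ≈ 0.079465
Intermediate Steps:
I(V) = -28*V (I(V) = V*(-28) = -28*V)
O = -378187 (O = -9 - 378178 = -378187)
P = 49592 (P = 801 - 97*(-503) = 801 + 48791 = 49592)
(P + O)/(I(-2125) - 4194594) = (49592 - 378187)/(-28*(-2125) - 4194594) = -328595/(59500 - 4194594) = -328595/(-4135094) = -328595*(-1/4135094) = 328595/4135094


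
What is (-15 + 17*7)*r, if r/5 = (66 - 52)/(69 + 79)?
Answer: 1820/37 ≈ 49.189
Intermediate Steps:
r = 35/74 (r = 5*((66 - 52)/(69 + 79)) = 5*(14/148) = 5*(14*(1/148)) = 5*(7/74) = 35/74 ≈ 0.47297)
(-15 + 17*7)*r = (-15 + 17*7)*(35/74) = (-15 + 119)*(35/74) = 104*(35/74) = 1820/37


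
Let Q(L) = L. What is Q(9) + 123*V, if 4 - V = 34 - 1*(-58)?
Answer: -10815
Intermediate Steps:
V = -88 (V = 4 - (34 - 1*(-58)) = 4 - (34 + 58) = 4 - 1*92 = 4 - 92 = -88)
Q(9) + 123*V = 9 + 123*(-88) = 9 - 10824 = -10815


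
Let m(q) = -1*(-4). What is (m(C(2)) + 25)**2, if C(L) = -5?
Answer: 841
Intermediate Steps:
m(q) = 4
(m(C(2)) + 25)**2 = (4 + 25)**2 = 29**2 = 841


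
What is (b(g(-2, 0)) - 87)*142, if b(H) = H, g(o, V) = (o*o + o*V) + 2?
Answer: -11502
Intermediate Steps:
g(o, V) = 2 + o**2 + V*o (g(o, V) = (o**2 + V*o) + 2 = 2 + o**2 + V*o)
(b(g(-2, 0)) - 87)*142 = ((2 + (-2)**2 + 0*(-2)) - 87)*142 = ((2 + 4 + 0) - 87)*142 = (6 - 87)*142 = -81*142 = -11502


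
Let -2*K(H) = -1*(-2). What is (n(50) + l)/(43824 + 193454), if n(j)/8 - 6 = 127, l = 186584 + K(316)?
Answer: 187647/237278 ≈ 0.79083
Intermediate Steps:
K(H) = -1 (K(H) = -(-1)*(-2)/2 = -½*2 = -1)
l = 186583 (l = 186584 - 1 = 186583)
n(j) = 1064 (n(j) = 48 + 8*127 = 48 + 1016 = 1064)
(n(50) + l)/(43824 + 193454) = (1064 + 186583)/(43824 + 193454) = 187647/237278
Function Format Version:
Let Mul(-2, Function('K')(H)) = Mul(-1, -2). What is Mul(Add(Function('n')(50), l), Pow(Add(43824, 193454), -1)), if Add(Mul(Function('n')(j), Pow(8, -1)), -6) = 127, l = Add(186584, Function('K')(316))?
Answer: Rational(187647, 237278) ≈ 0.79083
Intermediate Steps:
Function('K')(H) = -1 (Function('K')(H) = Mul(Rational(-1, 2), Mul(-1, -2)) = Mul(Rational(-1, 2), 2) = -1)
l = 186583 (l = Add(186584, -1) = 186583)
Function('n')(j) = 1064 (Function('n')(j) = Add(48, Mul(8, 127)) = Add(48, 1016) = 1064)
Mul(Add(Function('n')(50), l), Pow(Add(43824, 193454), -1)) = Mul(Add(1064, 186583), Pow(Add(43824, 193454), -1)) = Mul(187647, Pow(237278, -1)) = Mul(187647, Rational(1, 237278)) = Rational(187647, 237278)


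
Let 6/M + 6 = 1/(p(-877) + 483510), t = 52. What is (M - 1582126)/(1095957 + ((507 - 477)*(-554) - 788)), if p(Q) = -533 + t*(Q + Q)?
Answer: -3718968293852/2535251300537 ≈ -1.4669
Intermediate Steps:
p(Q) = -533 + 104*Q (p(Q) = -533 + 52*(Q + Q) = -533 + 52*(2*Q) = -533 + 104*Q)
M = -2350614/2350613 (M = 6/(-6 + 1/((-533 + 104*(-877)) + 483510)) = 6/(-6 + 1/((-533 - 91208) + 483510)) = 6/(-6 + 1/(-91741 + 483510)) = 6/(-6 + 1/391769) = 6/(-2350613/391769) = 6*(-391769/2350613) = -2350614/2350613 ≈ -1.0000)
(M - 1582126)/(1095957 + ((507 - 477)*(-554) - 788)) = (-2350614/2350613 - 1582126)/(1095957 + ((507 - 477)*(-554) - 788)) = -3718968293852/(2350613*(1095957 + (30*(-554) - 788))) = -3718968293852/(2350613*(1095957 + (-16620 - 788))) = -3718968293852/(2350613*(1095957 - 17408)) = -3718968293852/2350613/1078549 = -3718968293852/2350613*1/1078549 = -3718968293852/2535251300537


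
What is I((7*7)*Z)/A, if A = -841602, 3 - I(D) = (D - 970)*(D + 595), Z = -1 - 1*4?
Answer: -141751/280534 ≈ -0.50529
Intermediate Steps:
Z = -5 (Z = -1 - 4 = -5)
I(D) = 3 - (-970 + D)*(595 + D) (I(D) = 3 - (D - 970)*(D + 595) = 3 - (-970 + D)*(595 + D))
I((7*7)*Z)/A = (577153 - ((7*7)*(-5))**2 + 375*((7*7)*(-5)))/(-841602) = (577153 - (49*(-5))**2 + 375*(49*(-5)))*(-1/841602) = (577153 - 1*(-245)**2 + 375*(-245))*(-1/841602) = (577153 - 1*60025 - 91875)*(-1/841602) = (577153 - 60025 - 91875)*(-1/841602) = 425253*(-1/841602) = -141751/280534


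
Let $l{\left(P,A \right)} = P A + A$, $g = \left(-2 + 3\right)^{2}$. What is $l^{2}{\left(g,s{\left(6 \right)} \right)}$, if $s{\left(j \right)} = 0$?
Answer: $0$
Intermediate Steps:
$g = 1$ ($g = 1^{2} = 1$)
$l{\left(P,A \right)} = A + A P$ ($l{\left(P,A \right)} = A P + A = A + A P$)
$l^{2}{\left(g,s{\left(6 \right)} \right)} = \left(0 \left(1 + 1\right)\right)^{2} = \left(0 \cdot 2\right)^{2} = 0^{2} = 0$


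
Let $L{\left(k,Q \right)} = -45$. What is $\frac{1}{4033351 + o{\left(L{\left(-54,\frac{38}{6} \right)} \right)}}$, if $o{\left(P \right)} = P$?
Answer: $\frac{1}{4033306} \approx 2.4794 \cdot 10^{-7}$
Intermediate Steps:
$\frac{1}{4033351 + o{\left(L{\left(-54,\frac{38}{6} \right)} \right)}} = \frac{1}{4033351 - 45} = \frac{1}{4033306}$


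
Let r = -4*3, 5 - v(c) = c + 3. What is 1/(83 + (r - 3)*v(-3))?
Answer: ⅛ ≈ 0.12500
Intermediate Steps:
v(c) = 2 - c (v(c) = 5 - (c + 3) = 5 - (3 + c) = 5 + (-3 - c) = 2 - c)
r = -12
1/(83 + (r - 3)*v(-3)) = 1/(83 + (-12 - 3)*(2 - 1*(-3))) = 1/(83 - 15*(2 + 3)) = 1/(83 - 15*5) = 1/(83 - 75) = 1/8 = ⅛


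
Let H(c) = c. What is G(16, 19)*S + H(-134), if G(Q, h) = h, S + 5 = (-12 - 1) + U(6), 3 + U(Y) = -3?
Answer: -590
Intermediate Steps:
U(Y) = -6 (U(Y) = -3 - 3 = -6)
S = -24 (S = -5 + ((-12 - 1) - 6) = -5 + (-13 - 6) = -5 - 19 = -24)
G(16, 19)*S + H(-134) = 19*(-24) - 134 = -456 - 134 = -590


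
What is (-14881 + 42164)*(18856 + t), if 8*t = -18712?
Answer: 450633311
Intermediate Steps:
t = -2339 (t = (⅛)*(-18712) = -2339)
(-14881 + 42164)*(18856 + t) = (-14881 + 42164)*(18856 - 2339) = 27283*16517 = 450633311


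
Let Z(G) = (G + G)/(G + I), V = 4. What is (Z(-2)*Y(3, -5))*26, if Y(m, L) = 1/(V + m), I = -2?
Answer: 26/7 ≈ 3.7143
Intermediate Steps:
Y(m, L) = 1/(4 + m)
Z(G) = 2*G/(-2 + G) (Z(G) = (G + G)/(G - 2) = (2*G)/(-2 + G) = 2*G/(-2 + G))
(Z(-2)*Y(3, -5))*26 = ((2*(-2)/(-2 - 2))/(4 + 3))*26 = ((2*(-2)/(-4))/7)*26 = ((2*(-2)*(-¼))*(⅐))*26 = (1*(⅐))*26 = (⅐)*26 = 26/7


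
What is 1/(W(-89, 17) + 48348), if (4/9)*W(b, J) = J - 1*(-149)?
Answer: 2/97443 ≈ 2.0525e-5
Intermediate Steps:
W(b, J) = 1341/4 + 9*J/4 (W(b, J) = 9*(J - 1*(-149))/4 = 9*(J + 149)/4 = 9*(149 + J)/4 = 1341/4 + 9*J/4)
1/(W(-89, 17) + 48348) = 1/((1341/4 + (9/4)*17) + 48348) = 1/((1341/4 + 153/4) + 48348) = 1/(747/2 + 48348) = 1/(97443/2) = 2/97443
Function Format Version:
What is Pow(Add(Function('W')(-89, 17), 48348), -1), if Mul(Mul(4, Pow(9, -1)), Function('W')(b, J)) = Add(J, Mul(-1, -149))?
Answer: Rational(2, 97443) ≈ 2.0525e-5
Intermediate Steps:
Function('W')(b, J) = Add(Rational(1341, 4), Mul(Rational(9, 4), J)) (Function('W')(b, J) = Mul(Rational(9, 4), Add(J, Mul(-1, -149))) = Mul(Rational(9, 4), Add(J, 149)) = Mul(Rational(9, 4), Add(149, J)) = Add(Rational(1341, 4), Mul(Rational(9, 4), J)))
Pow(Add(Function('W')(-89, 17), 48348), -1) = Pow(Add(Add(Rational(1341, 4), Mul(Rational(9, 4), 17)), 48348), -1) = Pow(Add(Add(Rational(1341, 4), Rational(153, 4)), 48348), -1) = Pow(Add(Rational(747, 2), 48348), -1) = Pow(Rational(97443, 2), -1) = Rational(2, 97443)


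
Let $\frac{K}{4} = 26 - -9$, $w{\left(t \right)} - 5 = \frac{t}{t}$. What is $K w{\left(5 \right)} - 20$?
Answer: $820$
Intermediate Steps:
$w{\left(t \right)} = 6$ ($w{\left(t \right)} = 5 + \frac{t}{t} = 5 + 1 = 6$)
$K = 140$ ($K = 4 \left(26 - -9\right) = 4 \left(26 + 9\right) = 4 \cdot 35 = 140$)
$K w{\left(5 \right)} - 20 = 140 \cdot 6 - 20 = 840 - 20 = 820$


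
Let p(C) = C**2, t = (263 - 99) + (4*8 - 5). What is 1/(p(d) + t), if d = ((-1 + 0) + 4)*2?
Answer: 1/227 ≈ 0.0044053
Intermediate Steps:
d = 6 (d = (-1 + 4)*2 = 3*2 = 6)
t = 191 (t = 164 + (32 - 5) = 164 + 27 = 191)
1/(p(d) + t) = 1/(6**2 + 191) = 1/(36 + 191) = 1/227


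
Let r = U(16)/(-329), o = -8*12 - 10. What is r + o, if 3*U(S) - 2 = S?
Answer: -34880/329 ≈ -106.02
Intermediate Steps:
U(S) = ⅔ + S/3
o = -106 (o = -96 - 10 = -106)
r = -6/329 (r = (⅔ + (⅓)*16)/(-329) = (⅔ + 16/3)*(-1/329) = 6*(-1/329) = -6/329 ≈ -0.018237)
r + o = -6/329 - 106 = -34880/329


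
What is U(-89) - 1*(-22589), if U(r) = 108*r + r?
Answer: 12888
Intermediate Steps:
U(r) = 109*r
U(-89) - 1*(-22589) = 109*(-89) - 1*(-22589) = -9701 + 22589 = 12888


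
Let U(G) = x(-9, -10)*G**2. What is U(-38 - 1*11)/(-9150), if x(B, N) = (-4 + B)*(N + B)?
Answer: -593047/9150 ≈ -64.814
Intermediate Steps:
x(B, N) = (-4 + B)*(B + N)
U(G) = 247*G**2 (U(G) = ((-9)**2 - 4*(-9) - 4*(-10) - 9*(-10))*G**2 = (81 + 36 + 40 + 90)*G**2 = 247*G**2)
U(-38 - 1*11)/(-9150) = (247*(-38 - 1*11)**2)/(-9150) = (247*(-38 - 11)**2)*(-1/9150) = (247*(-49)**2)*(-1/9150) = (247*2401)*(-1/9150) = 593047*(-1/9150) = -593047/9150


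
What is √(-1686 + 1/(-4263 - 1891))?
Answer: I*√63851719330/6154 ≈ 41.061*I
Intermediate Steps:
√(-1686 + 1/(-4263 - 1891)) = √(-1686 + 1/(-6154)) = √(-1686 - 1/6154) = √(-10375645/6154) = I*√63851719330/6154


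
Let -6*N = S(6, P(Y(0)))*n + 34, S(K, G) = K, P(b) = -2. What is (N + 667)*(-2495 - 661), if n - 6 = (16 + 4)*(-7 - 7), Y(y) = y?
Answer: -2951912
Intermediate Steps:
n = -274 (n = 6 + (16 + 4)*(-7 - 7) = 6 + 20*(-14) = 6 - 280 = -274)
N = 805/3 (N = -(6*(-274) + 34)/6 = -(-1644 + 34)/6 = -⅙*(-1610) = 805/3 ≈ 268.33)
(N + 667)*(-2495 - 661) = (805/3 + 667)*(-2495 - 661) = (2806/3)*(-3156) = -2951912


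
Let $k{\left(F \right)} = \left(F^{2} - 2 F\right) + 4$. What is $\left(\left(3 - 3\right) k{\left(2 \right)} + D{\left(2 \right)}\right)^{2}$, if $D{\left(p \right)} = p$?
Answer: $4$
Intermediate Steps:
$k{\left(F \right)} = 4 + F^{2} - 2 F$
$\left(\left(3 - 3\right) k{\left(2 \right)} + D{\left(2 \right)}\right)^{2} = \left(\left(3 - 3\right) \left(4 + 2^{2} - 4\right) + 2\right)^{2} = \left(0 \left(4 + 4 - 4\right) + 2\right)^{2} = \left(0 \cdot 4 + 2\right)^{2} = \left(0 + 2\right)^{2} = 2^{2} = 4$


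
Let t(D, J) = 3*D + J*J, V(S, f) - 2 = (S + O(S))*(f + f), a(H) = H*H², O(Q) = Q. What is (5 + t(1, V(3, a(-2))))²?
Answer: 78216336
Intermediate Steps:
a(H) = H³
V(S, f) = 2 + 4*S*f (V(S, f) = 2 + (S + S)*(f + f) = 2 + (2*S)*(2*f) = 2 + 4*S*f)
t(D, J) = J² + 3*D (t(D, J) = 3*D + J² = J² + 3*D)
(5 + t(1, V(3, a(-2))))² = (5 + ((2 + 4*3*(-2)³)² + 3*1))² = (5 + ((2 + 4*3*(-8))² + 3))² = (5 + ((2 - 96)² + 3))² = (5 + ((-94)² + 3))² = (5 + (8836 + 3))² = (5 + 8839)² = 8844² = 78216336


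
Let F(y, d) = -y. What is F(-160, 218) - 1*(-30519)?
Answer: 30679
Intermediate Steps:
F(-160, 218) - 1*(-30519) = -1*(-160) - 1*(-30519) = 160 + 30519 = 30679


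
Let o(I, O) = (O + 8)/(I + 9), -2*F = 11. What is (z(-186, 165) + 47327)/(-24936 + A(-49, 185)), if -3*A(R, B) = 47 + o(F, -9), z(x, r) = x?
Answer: -329987/174661 ≈ -1.8893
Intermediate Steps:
F = -11/2 (F = -½*11 = -11/2 ≈ -5.5000)
o(I, O) = (8 + O)/(9 + I)
A(R, B) = -109/7 (A(R, B) = -(47 + (8 - 9)/(9 - 11/2))/3 = -(47 - 1/(7/2))/3 = -(47 + (2/7)*(-1))/3 = -(47 - 2/7)/3 = -⅓*327/7 = -109/7)
(z(-186, 165) + 47327)/(-24936 + A(-49, 185)) = (-186 + 47327)/(-24936 - 109/7) = 47141/(-174661/7) = 47141*(-7/174661) = -329987/174661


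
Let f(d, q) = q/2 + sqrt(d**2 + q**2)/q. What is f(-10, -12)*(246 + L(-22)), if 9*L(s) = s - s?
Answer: -1476 - 41*sqrt(61) ≈ -1796.2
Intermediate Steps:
L(s) = 0 (L(s) = (s - s)/9 = (1/9)*0 = 0)
f(d, q) = q/2 + sqrt(d**2 + q**2)/q (f(d, q) = q*(1/2) + sqrt(d**2 + q**2)/q = q/2 + sqrt(d**2 + q**2)/q)
f(-10, -12)*(246 + L(-22)) = ((1/2)*(-12) + sqrt((-10)**2 + (-12)**2)/(-12))*(246 + 0) = (-6 - sqrt(100 + 144)/12)*246 = (-6 - sqrt(61)/6)*246 = -1476 - 41*sqrt(61)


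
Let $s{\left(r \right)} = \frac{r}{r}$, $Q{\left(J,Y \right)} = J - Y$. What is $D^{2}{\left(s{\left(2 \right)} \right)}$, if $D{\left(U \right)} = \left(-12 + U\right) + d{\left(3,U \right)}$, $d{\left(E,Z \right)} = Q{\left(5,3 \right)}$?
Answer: $81$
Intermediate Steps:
$s{\left(r \right)} = 1$
$d{\left(E,Z \right)} = 2$ ($d{\left(E,Z \right)} = 5 - 3 = 2$)
$D{\left(U \right)} = -10 + U$ ($D{\left(U \right)} = \left(-12 + U\right) + 2 = -10 + U$)
$D^{2}{\left(s{\left(2 \right)} \right)} = \left(-10 + 1\right)^{2} = \left(-9\right)^{2} = 81$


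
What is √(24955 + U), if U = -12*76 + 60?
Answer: √24103 ≈ 155.25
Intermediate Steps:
U = -852 (U = -912 + 60 = -852)
√(24955 + U) = √(24955 - 852) = √24103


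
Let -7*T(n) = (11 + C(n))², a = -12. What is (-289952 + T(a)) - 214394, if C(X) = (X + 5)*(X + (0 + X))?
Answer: -3562463/7 ≈ -5.0892e+5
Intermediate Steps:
C(X) = 2*X*(5 + X) (C(X) = (5 + X)*(X + X) = (5 + X)*(2*X) = 2*X*(5 + X))
T(n) = -(11 + 2*n*(5 + n))²/7
(-289952 + T(a)) - 214394 = (-289952 - (11 + 2*(-12)*(5 - 12))²/7) - 214394 = (-289952 - (11 + 2*(-12)*(-7))²/7) - 214394 = (-289952 - (11 + 168)²/7) - 214394 = (-289952 - ⅐*179²) - 214394 = (-289952 - ⅐*32041) - 214394 = (-289952 - 32041/7) - 214394 = -2061705/7 - 214394 = -3562463/7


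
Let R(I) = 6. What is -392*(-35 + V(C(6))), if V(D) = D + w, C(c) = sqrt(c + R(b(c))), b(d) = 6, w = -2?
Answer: 14504 - 784*sqrt(3) ≈ 13146.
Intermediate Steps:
C(c) = sqrt(6 + c) (C(c) = sqrt(c + 6) = sqrt(6 + c))
V(D) = -2 + D (V(D) = D - 2 = -2 + D)
-392*(-35 + V(C(6))) = -392*(-35 + (-2 + sqrt(6 + 6))) = -392*(-35 + (-2 + sqrt(12))) = -392*(-35 + (-2 + 2*sqrt(3))) = -392*(-37 + 2*sqrt(3)) = 14504 - 784*sqrt(3)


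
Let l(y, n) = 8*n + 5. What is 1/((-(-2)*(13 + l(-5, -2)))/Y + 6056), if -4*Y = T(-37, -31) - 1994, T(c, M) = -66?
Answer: 515/3118844 ≈ 0.00016513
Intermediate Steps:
l(y, n) = 5 + 8*n
Y = 515 (Y = -(-66 - 1994)/4 = -1/4*(-2060) = 515)
1/((-(-2)*(13 + l(-5, -2)))/Y + 6056) = 1/(-(-2)*(13 + (5 + 8*(-2)))/515 + 6056) = 1/(-(-2)*(13 + (5 - 16))*(1/515) + 6056) = 1/(-(-2)*(13 - 11)*(1/515) + 6056) = 1/(-(-2)*2*(1/515) + 6056) = 1/(-1*(-4)*(1/515) + 6056) = 1/(4*(1/515) + 6056) = 1/(4/515 + 6056) = 1/(3118844/515) = 515/3118844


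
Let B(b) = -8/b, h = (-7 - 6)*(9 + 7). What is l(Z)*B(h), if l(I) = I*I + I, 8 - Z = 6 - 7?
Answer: 45/13 ≈ 3.4615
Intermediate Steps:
Z = 9 (Z = 8 - (6 - 7) = 8 - 1*(-1) = 8 + 1 = 9)
l(I) = I + I² (l(I) = I² + I = I + I²)
h = -208 (h = -13*16 = -208)
l(Z)*B(h) = (9*(1 + 9))*(-8/(-208)) = (9*10)*(-8*(-1/208)) = 90*(1/26) = 45/13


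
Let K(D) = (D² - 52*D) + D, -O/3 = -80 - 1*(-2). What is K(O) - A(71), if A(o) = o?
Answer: 42751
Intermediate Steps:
O = 234 (O = -3*(-80 - 1*(-2)) = -3*(-80 + 2) = -3*(-78) = 234)
K(D) = D² - 51*D
K(O) - A(71) = 234*(-51 + 234) - 1*71 = 234*183 - 71 = 42822 - 71 = 42751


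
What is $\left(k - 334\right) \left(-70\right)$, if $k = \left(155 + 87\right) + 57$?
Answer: $2450$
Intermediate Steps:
$k = 299$ ($k = 242 + 57 = 299$)
$\left(k - 334\right) \left(-70\right) = \left(299 - 334\right) \left(-70\right) = \left(-35\right) \left(-70\right) = 2450$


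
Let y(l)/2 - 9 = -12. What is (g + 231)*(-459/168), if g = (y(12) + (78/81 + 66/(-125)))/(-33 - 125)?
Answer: -523598011/829500 ≈ -631.22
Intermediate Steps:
y(l) = -6 (y(l) = 18 + 2*(-12) = 18 - 24 = -6)
g = 9391/266625 (g = (-6 + (78/81 + 66/(-125)))/(-33 - 125) = (-6 + (78*(1/81) + 66*(-1/125)))/(-158) = (-6 + (26/27 - 66/125))*(-1/158) = (-6 + 1468/3375)*(-1/158) = -18782/3375*(-1/158) = 9391/266625 ≈ 0.035222)
(g + 231)*(-459/168) = (9391/266625 + 231)*(-459/168) = 61599766*(-459*1/168)/266625 = (61599766/266625)*(-153/56) = -523598011/829500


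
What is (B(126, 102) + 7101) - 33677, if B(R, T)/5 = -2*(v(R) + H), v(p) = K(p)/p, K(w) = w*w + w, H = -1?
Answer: -27836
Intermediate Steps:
K(w) = w + w**2 (K(w) = w**2 + w = w + w**2)
v(p) = 1 + p (v(p) = (p*(1 + p))/p = 1 + p)
B(R, T) = -10*R (B(R, T) = 5*(-2*((1 + R) - 1)) = 5*(-2*R) = -10*R)
(B(126, 102) + 7101) - 33677 = (-10*126 + 7101) - 33677 = (-1260 + 7101) - 33677 = 5841 - 33677 = -27836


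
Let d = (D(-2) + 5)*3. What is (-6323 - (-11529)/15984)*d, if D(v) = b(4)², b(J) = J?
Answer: -235795707/592 ≈ -3.9830e+5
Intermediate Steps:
D(v) = 16 (D(v) = 4² = 16)
d = 63 (d = (16 + 5)*3 = 21*3 = 63)
(-6323 - (-11529)/15984)*d = (-6323 - (-11529)/15984)*63 = (-6323 - 1*(-427/592))*63 = (-6323 + 427/592)*63 = -3742789/592*63 = -235795707/592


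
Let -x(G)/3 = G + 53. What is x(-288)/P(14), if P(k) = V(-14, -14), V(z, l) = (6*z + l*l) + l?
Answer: 705/98 ≈ 7.1939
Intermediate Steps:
V(z, l) = l + l² + 6*z (V(z, l) = (6*z + l²) + l = (l² + 6*z) + l = l + l² + 6*z)
P(k) = 98 (P(k) = -14 + (-14)² + 6*(-14) = -14 + 196 - 84 = 98)
x(G) = -159 - 3*G (x(G) = -3*(G + 53) = -3*(53 + G) = -159 - 3*G)
x(-288)/P(14) = (-159 - 3*(-288))/98 = (-159 + 864)*(1/98) = 705*(1/98) = 705/98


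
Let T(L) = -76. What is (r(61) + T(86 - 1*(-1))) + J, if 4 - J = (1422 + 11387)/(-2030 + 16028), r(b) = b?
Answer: -166787/13998 ≈ -11.915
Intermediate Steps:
J = 43183/13998 (J = 4 - (1422 + 11387)/(-2030 + 16028) = 4 - 12809/13998 = 43183/13998 ≈ 3.0849)
(r(61) + T(86 - 1*(-1))) + J = (61 - 76) + 43183/13998 = -15 + 43183/13998 = -166787/13998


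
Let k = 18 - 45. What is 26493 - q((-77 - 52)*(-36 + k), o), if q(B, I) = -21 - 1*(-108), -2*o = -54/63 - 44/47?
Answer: 26406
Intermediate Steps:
k = -27
o = 295/329 (o = -(-54/63 - 44/47)/2 = -(-54*1/63 - 44*1/47)/2 = -(-6/7 - 44/47)/2 = -½*(-590/329) = 295/329 ≈ 0.89666)
q(B, I) = 87 (q(B, I) = -21 + 108 = 87)
26493 - q((-77 - 52)*(-36 + k), o) = 26493 - 1*87 = 26493 - 87 = 26406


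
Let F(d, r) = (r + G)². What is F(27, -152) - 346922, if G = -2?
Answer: -323206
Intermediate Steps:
F(d, r) = (-2 + r)² (F(d, r) = (r - 2)² = (-2 + r)²)
F(27, -152) - 346922 = (-2 - 152)² - 346922 = (-154)² - 346922 = 23716 - 346922 = -323206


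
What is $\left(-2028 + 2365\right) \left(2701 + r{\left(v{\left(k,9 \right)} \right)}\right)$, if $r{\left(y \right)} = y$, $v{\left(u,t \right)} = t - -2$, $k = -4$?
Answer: $913944$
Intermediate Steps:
$v{\left(u,t \right)} = 2 + t$ ($v{\left(u,t \right)} = t + 2 = 2 + t$)
$\left(-2028 + 2365\right) \left(2701 + r{\left(v{\left(k,9 \right)} \right)}\right) = \left(-2028 + 2365\right) \left(2701 + \left(2 + 9\right)\right) = 337 \left(2701 + 11\right) = 337 \cdot 2712 = 913944$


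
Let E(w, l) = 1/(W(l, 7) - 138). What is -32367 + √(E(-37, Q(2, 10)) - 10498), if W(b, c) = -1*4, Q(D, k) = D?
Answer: -32367 + I*√211681814/142 ≈ -32367.0 + 102.46*I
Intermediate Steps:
W(b, c) = -4
E(w, l) = -1/142 (E(w, l) = 1/(-4 - 138) = 1/(-142) = -1/142)
-32367 + √(E(-37, Q(2, 10)) - 10498) = -32367 + √(-1/142 - 10498) = -32367 + √(-1490717/142) = -32367 + I*√211681814/142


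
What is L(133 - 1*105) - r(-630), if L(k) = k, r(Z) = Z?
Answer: 658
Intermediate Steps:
L(133 - 1*105) - r(-630) = (133 - 1*105) - 1*(-630) = (133 - 105) + 630 = 28 + 630 = 658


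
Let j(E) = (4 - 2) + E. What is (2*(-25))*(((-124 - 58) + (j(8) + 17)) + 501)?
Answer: -17300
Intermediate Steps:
j(E) = 2 + E
(2*(-25))*(((-124 - 58) + (j(8) + 17)) + 501) = (2*(-25))*(((-124 - 58) + ((2 + 8) + 17)) + 501) = -50*((-182 + (10 + 17)) + 501) = -50*((-182 + 27) + 501) = -50*(-155 + 501) = -50*346 = -17300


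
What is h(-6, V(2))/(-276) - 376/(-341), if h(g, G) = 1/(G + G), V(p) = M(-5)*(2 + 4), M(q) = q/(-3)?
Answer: 2075179/1882320 ≈ 1.1025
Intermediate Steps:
M(q) = -q/3 (M(q) = q*(-1/3) = -q/3)
V(p) = 10 (V(p) = (-1/3*(-5))*(2 + 4) = (5/3)*6 = 10)
h(g, G) = 1/(2*G)
h(-6, V(2))/(-276) - 376/(-341) = ((1/2)/10)/(-276) - 376/(-341) = ((1/2)*(1/10))*(-1/276) - 376*(-1/341) = (1/20)*(-1/276) + 376/341 = -1/5520 + 376/341 = 2075179/1882320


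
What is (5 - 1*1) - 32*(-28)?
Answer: 900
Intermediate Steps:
(5 - 1*1) - 32*(-28) = (5 - 1) + 896 = 4 + 896 = 900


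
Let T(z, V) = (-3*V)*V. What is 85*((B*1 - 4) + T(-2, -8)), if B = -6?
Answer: -17170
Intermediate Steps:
T(z, V) = -3*V²
85*((B*1 - 4) + T(-2, -8)) = 85*((-6*1 - 4) - 3*(-8)²) = 85*((-6 - 4) - 3*64) = 85*(-10 - 192) = 85*(-202) = -17170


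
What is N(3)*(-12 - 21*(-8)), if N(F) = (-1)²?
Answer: 156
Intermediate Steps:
N(F) = 1
N(3)*(-12 - 21*(-8)) = 1*(-12 - 21*(-8)) = 1*(-12 + 168) = 1*156 = 156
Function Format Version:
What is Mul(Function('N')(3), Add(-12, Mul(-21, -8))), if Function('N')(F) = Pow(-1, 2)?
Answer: 156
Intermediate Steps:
Function('N')(F) = 1
Mul(Function('N')(3), Add(-12, Mul(-21, -8))) = Mul(1, Add(-12, Mul(-21, -8))) = Mul(1, Add(-12, 168)) = Mul(1, 156) = 156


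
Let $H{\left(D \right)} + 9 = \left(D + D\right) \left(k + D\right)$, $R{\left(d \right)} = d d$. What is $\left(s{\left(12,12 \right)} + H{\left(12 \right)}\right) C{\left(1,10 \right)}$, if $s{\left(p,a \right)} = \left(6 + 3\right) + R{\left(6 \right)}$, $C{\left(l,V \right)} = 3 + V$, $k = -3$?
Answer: $3276$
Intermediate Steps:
$R{\left(d \right)} = d^{2}$
$H{\left(D \right)} = -9 + 2 D \left(-3 + D\right)$ ($H{\left(D \right)} = -9 + \left(D + D\right) \left(-3 + D\right) = -9 + 2 D \left(-3 + D\right)$)
$s{\left(p,a \right)} = 45$ ($s{\left(p,a \right)} = \left(6 + 3\right) + 6^{2} = 9 + 36 = 45$)
$\left(s{\left(12,12 \right)} + H{\left(12 \right)}\right) C{\left(1,10 \right)} = \left(45 - \left(81 - 288\right)\right) \left(3 + 10\right) = \left(45 - -207\right) 13 = \left(45 + 207\right) 13 = 252 \cdot 13 = 3276$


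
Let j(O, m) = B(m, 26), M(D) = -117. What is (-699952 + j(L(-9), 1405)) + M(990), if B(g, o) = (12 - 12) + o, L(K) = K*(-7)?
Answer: -700043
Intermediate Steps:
L(K) = -7*K
B(g, o) = o (B(g, o) = 0 + o = o)
j(O, m) = 26
(-699952 + j(L(-9), 1405)) + M(990) = (-699952 + 26) - 117 = -699926 - 117 = -700043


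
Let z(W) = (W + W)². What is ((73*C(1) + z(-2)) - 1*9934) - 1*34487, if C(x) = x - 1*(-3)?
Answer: -44113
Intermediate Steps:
C(x) = 3 + x (C(x) = x + 3 = 3 + x)
z(W) = 4*W² (z(W) = (2*W)² = 4*W²)
((73*C(1) + z(-2)) - 1*9934) - 1*34487 = ((73*(3 + 1) + 4*(-2)²) - 1*9934) - 1*34487 = ((73*4 + 4*4) - 9934) - 34487 = ((292 + 16) - 9934) - 34487 = (308 - 9934) - 34487 = -9626 - 34487 = -44113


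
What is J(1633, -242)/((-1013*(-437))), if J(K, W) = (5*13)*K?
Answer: 4615/19247 ≈ 0.23978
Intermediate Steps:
J(K, W) = 65*K
J(1633, -242)/((-1013*(-437))) = (65*1633)/((-1013*(-437))) = 106145/442681 = 106145*(1/442681) = 4615/19247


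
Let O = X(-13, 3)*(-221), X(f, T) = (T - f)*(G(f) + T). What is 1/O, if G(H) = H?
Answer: 1/35360 ≈ 2.8281e-5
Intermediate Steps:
X(f, T) = (T + f)*(T - f) (X(f, T) = (T - f)*(f + T) = (T - f)*(T + f) = (T + f)*(T - f))
O = 35360 (O = (3**2 - 1*(-13)**2)*(-221) = (9 - 1*169)*(-221) = (9 - 169)*(-221) = -160*(-221) = 35360)
1/O = 1/35360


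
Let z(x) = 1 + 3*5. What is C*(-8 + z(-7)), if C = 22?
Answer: 176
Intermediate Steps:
z(x) = 16 (z(x) = 1 + 15 = 16)
C*(-8 + z(-7)) = 22*(-8 + 16) = 22*8 = 176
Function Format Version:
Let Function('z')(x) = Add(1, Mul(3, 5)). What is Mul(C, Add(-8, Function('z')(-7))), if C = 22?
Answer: 176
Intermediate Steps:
Function('z')(x) = 16 (Function('z')(x) = Add(1, 15) = 16)
Mul(C, Add(-8, Function('z')(-7))) = Mul(22, Add(-8, 16)) = Mul(22, 8) = 176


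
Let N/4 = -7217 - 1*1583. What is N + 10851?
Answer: -24349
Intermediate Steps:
N = -35200 (N = 4*(-7217 - 1*1583) = 4*(-7217 - 1583) = 4*(-8800) = -35200)
N + 10851 = -35200 + 10851 = -24349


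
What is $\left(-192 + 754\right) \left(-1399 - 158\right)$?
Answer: $-875034$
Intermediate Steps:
$\left(-192 + 754\right) \left(-1399 - 158\right) = 562 \left(-1557\right) = -875034$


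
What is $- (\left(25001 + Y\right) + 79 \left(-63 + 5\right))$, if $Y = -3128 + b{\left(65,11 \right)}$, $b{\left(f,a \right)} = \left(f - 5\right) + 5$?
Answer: $-17356$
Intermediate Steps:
$b{\left(f,a \right)} = f$ ($b{\left(f,a \right)} = \left(-5 + f\right) + 5 = f$)
$Y = -3063$ ($Y = -3128 + 65 = -3063$)
$- (\left(25001 + Y\right) + 79 \left(-63 + 5\right)) = - (\left(25001 - 3063\right) + 79 \left(-63 + 5\right)) = - (21938 + 79 \left(-58\right)) = - (21938 - 4582) = \left(-1\right) 17356 = -17356$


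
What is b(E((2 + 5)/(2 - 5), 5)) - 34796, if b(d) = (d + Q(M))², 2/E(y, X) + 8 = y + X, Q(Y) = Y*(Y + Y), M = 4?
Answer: -2162935/64 ≈ -33796.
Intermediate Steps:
Q(Y) = 2*Y² (Q(Y) = Y*(2*Y) = 2*Y²)
E(y, X) = 2/(-8 + X + y) (E(y, X) = 2/(-8 + (y + X)) = 2/(-8 + (X + y)) = 2/(-8 + X + y))
b(d) = (32 + d)² (b(d) = (d + 2*4²)² = (d + 2*16)² = (d + 32)² = (32 + d)²)
b(E((2 + 5)/(2 - 5), 5)) - 34796 = (32 + 2/(-8 + 5 + (2 + 5)/(2 - 5)))² - 34796 = (32 + 2/(-8 + 5 + 7/(-3)))² - 34796 = (32 + 2/(-8 + 5 + 7*(-⅓)))² - 34796 = (32 + 2/(-8 + 5 - 7/3))² - 34796 = (32 + 2/(-16/3))² - 34796 = (32 + 2*(-3/16))² - 34796 = (32 - 3/8)² - 34796 = (253/8)² - 34796 = 64009/64 - 34796 = -2162935/64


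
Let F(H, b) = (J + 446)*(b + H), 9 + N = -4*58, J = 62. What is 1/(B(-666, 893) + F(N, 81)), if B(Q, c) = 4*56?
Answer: -1/81056 ≈ -1.2337e-5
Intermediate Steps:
B(Q, c) = 224
N = -241 (N = -9 - 4*58 = -9 - 232 = -241)
F(H, b) = 508*H + 508*b (F(H, b) = (62 + 446)*(b + H) = 508*(H + b) = 508*H + 508*b)
1/(B(-666, 893) + F(N, 81)) = 1/(224 + (508*(-241) + 508*81)) = 1/(224 + (-122428 + 41148)) = 1/(224 - 81280) = 1/(-81056) = -1/81056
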